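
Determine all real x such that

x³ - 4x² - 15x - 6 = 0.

Possible rational roots are divisors of -6. Testing x = -2 gives 0, so (x + 2) is a factor.
Divide: x³ - 4x² - 15x - 6 = (x + 2)(x² - 6x - 3).
Apply the quadratic formula to x² - 6x - 3 = 0: x = (6 ± √48)/2, i.e. x ≈ 6.4641 or x ≈ -0.4641.

x = -2 or x = -0.4641 or x = 6.4641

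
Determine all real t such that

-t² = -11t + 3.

t = 0.2798 or t = 10.7202

Rearrange to standard form: -t² + 11t - 3 = 0.
Discriminant: (11)² − 4·(-1)·(-3) = 109.
Quadratic formula: t = (-11 ± √109) / (-2).
So t = 11/2 - √(109)/2 ≈ 0.2798 or t = √(109)/2 + 11/2 ≈ 10.7202.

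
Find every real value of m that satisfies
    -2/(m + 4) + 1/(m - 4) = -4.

m = -3.4827 or m = 3.7327

Multiply both sides by (m + 4)(m - 4):
-2(m - 4) + (m + 4) = -4(m + 4)(m - 4).
Expand and collect terms: -4m² + m + 52 = 0.
By the quadratic formula, m = (-1 ± √833) / -8, so m ≈ -3.4827 or m ≈ 3.7327.
Neither value makes a denominator zero (m ≠ -4, m ≠ 4), so both are valid.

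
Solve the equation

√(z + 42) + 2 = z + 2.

Isolate the radical: √(z + 42) = z.
Square both sides: z + 42 = (z)².
Expand and rearrange: z² - z - 42 = 0.
Solving gives z = 7 or z = -6.
Check each candidate in the original equation:
  z = 7: √(49) = 7, while z = 7 — valid.
  z = -6: √(36) = 6, while z = -6 — extraneous.

z = 7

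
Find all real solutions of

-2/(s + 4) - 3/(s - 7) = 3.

Multiply both sides by (s + 4)(s - 7):
-2(s - 7) - 3(s + 4) = 3(s + 4)(s - 7).
Expand and collect terms: 3s^2 - 4s - 86 = 0.
By the quadratic formula, s = (4 +/- sqrt(1048)) / 6, so s ~= 6.0621 or s ~= -4.7288.
Neither value makes a denominator zero (s != -4, s != 7), so both are valid.

s = -4.7288 or s = 6.0621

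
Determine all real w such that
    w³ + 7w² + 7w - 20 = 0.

w = -4.1926 or w = -4 or w = 1.1926

Possible rational roots are divisors of -20. Testing w = -4 gives 0, so (w + 4) is a factor.
Divide: w³ + 7w² + 7w - 20 = (w + 4)(w² + 3w - 5).
Apply the quadratic formula to w² + 3w - 5 = 0: w = (-3 ± √29)/2, i.e. w ≈ 1.1926 or w ≈ -4.1926.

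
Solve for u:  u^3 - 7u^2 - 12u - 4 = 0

u = -1 or u = -0.4721 or u = 8.4721

Possible rational roots are divisors of -4. Testing u = -1 gives 0, so (u + 1) is a factor.
Divide: u^3 - 7u^2 - 12u - 4 = (u + 1)(u^2 - 8u - 4).
Apply the quadratic formula to u^2 - 8u - 4 = 0: u = (8 +/- sqrt(80))/2, i.e. u ~= 8.4721 or u ~= -0.4721.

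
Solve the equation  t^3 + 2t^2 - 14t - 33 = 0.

Possible rational roots are divisors of -33. Testing t = -3 gives 0, so (t + 3) is a factor.
Divide: t^3 + 2t^2 - 14t - 33 = (t + 3)(t^2 - t - 11).
Apply the quadratic formula to t^2 - t - 11 = 0: t = (1 +/- sqrt(45))/2, i.e. t ~= 3.8541 or t ~= -2.8541.

t = -3 or t = -2.8541 or t = 3.8541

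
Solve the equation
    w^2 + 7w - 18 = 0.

Factor: (w - 2)(w + 9) = 0.
So w = 2 or w = -9.

w = -9 or w = 2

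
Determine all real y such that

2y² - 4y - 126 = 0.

y = -7 or y = 9

Factor: 2(y + 7)(y - 9) = 0.
So y = -7 or y = 9.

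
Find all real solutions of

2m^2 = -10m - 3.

m = -4.6794 or m = -0.3206

Rearrange to standard form: 2m^2 + 10m + 3 = 0.
Discriminant: (10)^2 - 4*2*3 = 76.
Quadratic formula: m = (-10 +/- sqrt(76)) / 4.
So m = -5/2 + sqrt(19)/2 ~= -0.3206 or m = -5/2 - sqrt(19)/2 ~= -4.6794.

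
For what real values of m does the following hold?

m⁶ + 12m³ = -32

Let u = m³. The equation becomes u² + 12u + 32 = 0.
Factor: (u + 4)(u + 8) = 0, so u = -4 or u = -8.
m³ = -4 gives m = -∛(4) ≈ -1.5874.
m³ = -8 gives m = -2.

m = -2 or m = -1.5874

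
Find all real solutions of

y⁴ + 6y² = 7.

Let u = y². The equation becomes u² + 6u - 7 = 0.
Factor: (u + 7)(u - 1) = 0, so u = -7 or u = 1.
y² = -7 < 0 has no real solution.
y² = 1 gives y = ±1.

y = -1 or y = 1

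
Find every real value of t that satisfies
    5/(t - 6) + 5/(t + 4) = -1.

t = -11.0711 or t = 3.0711

Multiply both sides by (t - 6)(t + 4):
5(t + 4) + 5(t - 6) = -(t - 6)(t + 4).
Expand and collect terms: -t^2 - 8t + 34 = 0.
By the quadratic formula, t = (8 +/- sqrt(200)) / -2, so t ~= -11.0711 or t ~= 3.0711.
Neither value makes a denominator zero (t != 6, t != -4), so both are valid.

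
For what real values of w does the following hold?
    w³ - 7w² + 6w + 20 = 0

w = -1.2361 or w = 3.2361 or w = 5

Possible rational roots are divisors of 20. Testing w = 5 gives 0, so (w - 5) is a factor.
Divide: w³ - 7w² + 6w + 20 = (w - 5)(w² - 2w - 4).
Apply the quadratic formula to w² - 2w - 4 = 0: w = (2 ± √20)/2, i.e. w ≈ 3.2361 or w ≈ -1.2361.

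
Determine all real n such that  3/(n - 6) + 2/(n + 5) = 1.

n = -3.4807 or n = 9.4807

Multiply both sides by (n - 6)(n + 5):
3(n + 5) + 2(n - 6) = (n - 6)(n + 5).
Expand and collect terms: n² - 6n - 33 = 0.
By the quadratic formula, n = (6 ± √168) / 2, so n ≈ 9.4807 or n ≈ -3.4807.
Neither value makes a denominator zero (n ≠ 6, n ≠ -5), so both are valid.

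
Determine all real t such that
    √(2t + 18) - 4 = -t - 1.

Isolate the radical: √(2t + 18) = -t + 3.
Square both sides: 2t + 18 = (-t + 3)².
Expand and rearrange: t² - 8t - 9 = 0.
Solving gives t = 9 or t = -1.
Check each candidate in the original equation:
  t = 9: √(36) = 6, while -t + 3 = -6 — extraneous.
  t = -1: √(16) = 4, while -t + 3 = 4 — valid.

t = -1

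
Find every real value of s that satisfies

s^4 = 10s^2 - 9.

s = -3 or s = -1 or s = 1 or s = 3

Let u = s^2. The equation becomes u^2 - 10u + 9 = 0.
Factor: (u - 1)(u - 9) = 0, so u = 1 or u = 9.
s^2 = 1 gives s = +/-1.
s^2 = 9 gives s = +/-3.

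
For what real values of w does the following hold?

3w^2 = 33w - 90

Bring every term to one side: 3w^2 - 33w + 90 = 0.
Factor: 3(w - 5)(w - 6) = 0.
So w = 5 or w = 6.

w = 5 or w = 6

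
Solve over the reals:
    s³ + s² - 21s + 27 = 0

s = -5.6056 or s = 1.6056 or s = 3

Possible rational roots are divisors of 27. Testing s = 3 gives 0, so (s - 3) is a factor.
Divide: s³ + s² - 21s + 27 = (s - 3)(s² + 4s - 9).
Apply the quadratic formula to s² + 4s - 9 = 0: s = (-4 ± √52)/2, i.e. s ≈ 1.6056 or s ≈ -5.6056.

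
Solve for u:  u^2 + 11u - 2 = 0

Discriminant: (11)^2 - 4*1*(-2) = 129.
Quadratic formula: u = (-11 +/- sqrt(129)) / 2.
So u = -11/2 + sqrt(129)/2 ~= 0.1789 or u = -sqrt(129)/2 - 11/2 ~= -11.1789.

u = -11.1789 or u = 0.1789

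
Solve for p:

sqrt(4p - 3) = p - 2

Square both sides: 4p - 3 = (p - 2)^2.
Expand and rearrange: p^2 - 8p + 7 = 0.
Solving gives p = 7 or p = 1.
Check each candidate in the original equation:
  p = 7: sqrt(25) = 5, while p - 2 = 5 — valid.
  p = 1: sqrt(1) = 1, while p - 2 = -1 — extraneous.

p = 7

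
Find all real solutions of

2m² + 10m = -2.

m = -4.7913 or m = -0.2087

Rearrange to standard form: 2m² + 10m + 2 = 0.
Discriminant: (10)² − 4·2·2 = 84.
Quadratic formula: m = (-10 ± √84) / 4.
So m = -5/2 + √(21)/2 ≈ -0.2087 or m = -5/2 - √(21)/2 ≈ -4.7913.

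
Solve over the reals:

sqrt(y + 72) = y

Square both sides: y + 72 = (y)^2.
Expand and rearrange: y^2 - y - 72 = 0.
Solving gives y = 9 or y = -8.
Check each candidate in the original equation:
  y = 9: sqrt(81) = 9, while y = 9 — valid.
  y = -8: sqrt(64) = 8, while y = -8 — extraneous.

y = 9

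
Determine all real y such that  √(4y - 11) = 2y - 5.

Square both sides: 4y - 11 = (2y - 5)².
Expand and rearrange: 4y² - 24y + 36 = 0.
This gives the repeated root y = 3.
Check in the original equation:
  y = 3: √(1) = 1, while 2y - 5 = 1 — valid.

y = 3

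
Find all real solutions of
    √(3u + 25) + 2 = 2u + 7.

Isolate the radical: √(3u + 25) = 2u + 5.
Square both sides: 3u + 25 = (2u + 5)².
Expand and rearrange: 4u² + 17u = 0.
Solving gives u = 0 or u = -4.25.
Check each candidate in the original equation:
  u = 0: √(25) = 5, while 2u + 5 = 5 — valid.
  u = -4.25: √(12.25) = 3.5, while 2u + 5 = -3.5 — extraneous.

u = 0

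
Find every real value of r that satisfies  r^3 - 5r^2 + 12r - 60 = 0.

r = 5

Possible rational roots are divisors of -60. Testing r = 5 gives 0, so (r - 5) is a factor.
Divide: r^3 - 5r^2 + 12r - 60 = (r - 5)(r^2 + 12).
The quadratic r^2 + 12 has discriminant -48 < 0, so no further real roots.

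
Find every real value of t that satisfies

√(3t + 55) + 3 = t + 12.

t = -2

Isolate the radical: √(3t + 55) = t + 9.
Square both sides: 3t + 55 = (t + 9)².
Expand and rearrange: t² + 15t + 26 = 0.
Solving gives t = -2 or t = -13.
Check each candidate in the original equation:
  t = -2: √(49) = 7, while t + 9 = 7 — valid.
  t = -13: √(16) = 4, while t + 9 = -4 — extraneous.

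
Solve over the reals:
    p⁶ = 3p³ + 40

p = -1.71 or p = 2

Let u = p³. The equation becomes u² - 3u - 40 = 0.
Factor: (u - 8)(u + 5) = 0, so u = 8 or u = -5.
p³ = 8 gives p = 2.
p³ = -5 gives p = -∛(5) ≈ -1.71.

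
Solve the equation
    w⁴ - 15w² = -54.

Let u = w². The equation becomes u² - 15u + 54 = 0.
Factor: (u - 6)(u - 9) = 0, so u = 6 or u = 9.
w² = 6 gives w = ±√(6) ≈ ±2.4495.
w² = 9 gives w = ±3.

w = -3 or w = -2.4495 or w = 2.4495 or w = 3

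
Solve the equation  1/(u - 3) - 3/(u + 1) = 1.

Multiply both sides by (u - 3)(u + 1):
(u + 1) - 3(u - 3) = (u - 3)(u + 1).
Expand and collect terms: u² - 13 = 0.
By the quadratic formula, u = (0 ± √52) / 2, so u ≈ 3.6056 or u ≈ -3.6056.
Neither value makes a denominator zero (u ≠ 3, u ≠ -1), so both are valid.

u = -3.6056 or u = 3.6056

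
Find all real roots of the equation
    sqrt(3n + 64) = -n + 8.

Square both sides: 3n + 64 = (-n + 8)^2.
Expand and rearrange: n^2 - 19n = 0.
Solving gives n = 19 or n = 0.
Check each candidate in the original equation:
  n = 19: sqrt(121) = 11, while -n + 8 = -11 — extraneous.
  n = 0: sqrt(64) = 8, while -n + 8 = 8 — valid.

n = 0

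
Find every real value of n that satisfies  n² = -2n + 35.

n = -7 or n = 5

Bring every term to one side: n² + 2n - 35 = 0.
Factor: (n - 5)(n + 7) = 0.
So n = 5 or n = -7.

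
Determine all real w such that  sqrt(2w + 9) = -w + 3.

w = 0

Square both sides: 2w + 9 = (-w + 3)^2.
Expand and rearrange: w^2 - 8w = 0.
Solving gives w = 8 or w = 0.
Check each candidate in the original equation:
  w = 8: sqrt(25) = 5, while -w + 3 = -5 — extraneous.
  w = 0: sqrt(9) = 3, while -w + 3 = 3 — valid.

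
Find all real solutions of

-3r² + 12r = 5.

Rearrange to standard form: -3r² + 12r - 5 = 0.
Discriminant: (12)² − 4·(-3)·(-5) = 84.
Quadratic formula: r = (-12 ± √84) / (-6).
So r = 2 - √(21)/3 ≈ 0.4725 or r = √(21)/3 + 2 ≈ 3.5275.

r = 0.4725 or r = 3.5275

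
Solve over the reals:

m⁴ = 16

Let u = m². The equation becomes u² - 16 = 0.
Factor: (u + 4)(u - 4) = 0, so u = -4 or u = 4.
m² = -4 < 0 has no real solution.
m² = 4 gives m = ±2.

m = -2 or m = 2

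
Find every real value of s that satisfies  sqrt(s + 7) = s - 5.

Square both sides: s + 7 = (s - 5)^2.
Expand and rearrange: s^2 - 11s + 18 = 0.
Solving gives s = 9 or s = 2.
Check each candidate in the original equation:
  s = 9: sqrt(16) = 4, while s - 5 = 4 — valid.
  s = 2: sqrt(9) = 3, while s - 5 = -3 — extraneous.

s = 9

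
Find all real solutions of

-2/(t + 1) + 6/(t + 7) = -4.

Multiply both sides by (t + 1)(t + 7):
-2(t + 7) + 6(t + 1) = -4(t + 1)(t + 7).
Expand and collect terms: -4t² - 36t - 20 = 0.
By the quadratic formula, t = (36 ± √976) / -8, so t ≈ -8.4051 or t ≈ -0.5949.
Neither value makes a denominator zero (t ≠ -1, t ≠ -7), so both are valid.

t = -8.4051 or t = -0.5949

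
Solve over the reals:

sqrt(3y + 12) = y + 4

y = -4 or y = -1

Square both sides: 3y + 12 = (y + 4)^2.
Expand and rearrange: y^2 + 5y + 4 = 0.
Solving gives y = -1 or y = -4.
Check each candidate in the original equation:
  y = -1: sqrt(9) = 3, while y + 4 = 3 — valid.
  y = -4: sqrt(0) = 0, while y + 4 = 0 — valid.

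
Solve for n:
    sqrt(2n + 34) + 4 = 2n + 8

n = 1

Isolate the radical: sqrt(2n + 34) = 2n + 4.
Square both sides: 2n + 34 = (2n + 4)^2.
Expand and rearrange: 4n^2 + 14n - 18 = 0.
Solving gives n = 1 or n = -4.5.
Check each candidate in the original equation:
  n = 1: sqrt(36) = 6, while 2n + 4 = 6 — valid.
  n = -4.5: sqrt(25) = 5, while 2n + 4 = -5 — extraneous.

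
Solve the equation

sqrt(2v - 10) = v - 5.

v = 5 or v = 7

Square both sides: 2v - 10 = (v - 5)^2.
Expand and rearrange: v^2 - 12v + 35 = 0.
Solving gives v = 7 or v = 5.
Check each candidate in the original equation:
  v = 7: sqrt(4) = 2, while v - 5 = 2 — valid.
  v = 5: sqrt(0) = 0, while v - 5 = 0 — valid.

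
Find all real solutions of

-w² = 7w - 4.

w = -7.5311 or w = 0.5311

Rearrange to standard form: -w² - 7w + 4 = 0.
Discriminant: (-7)² − 4·(-1)·4 = 65.
Quadratic formula: w = (7 ± √65) / (-2).
So w = -√(65)/2 - 7/2 ≈ -7.5311 or w = -7/2 + √(65)/2 ≈ 0.5311.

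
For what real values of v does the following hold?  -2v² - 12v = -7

v = -6.5355 or v = 0.5355

Rearrange to standard form: -2v² - 12v + 7 = 0.
Discriminant: (-12)² − 4·(-2)·7 = 200.
Quadratic formula: v = (12 ± √200) / (-4).
So v = -5·√(2)/2 - 3 ≈ -6.5355 or v = -3 + 5·√(2)/2 ≈ 0.5355.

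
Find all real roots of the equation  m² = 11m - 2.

Rearrange to standard form: m² - 11m + 2 = 0.
Discriminant: (-11)² − 4·1·2 = 113.
Quadratic formula: m = (11 ± √113) / 2.
So m = √(113)/2 + 11/2 ≈ 10.8151 or m = 11/2 - √(113)/2 ≈ 0.1849.

m = 0.1849 or m = 10.8151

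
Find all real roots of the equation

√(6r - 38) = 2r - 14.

Square both sides: 6r - 38 = (2r - 14)².
Expand and rearrange: 4r² - 62r + 234 = 0.
Solving gives r = 9 or r = 6.5.
Check each candidate in the original equation:
  r = 9: √(16) = 4, while 2r - 14 = 4 — valid.
  r = 6.5: √(1) = 1, while 2r - 14 = -1 — extraneous.

r = 9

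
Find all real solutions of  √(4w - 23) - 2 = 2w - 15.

w = 8

Isolate the radical: √(4w - 23) = 2w - 13.
Square both sides: 4w - 23 = (2w - 13)².
Expand and rearrange: 4w² - 56w + 192 = 0.
Solving gives w = 8 or w = 6.
Check each candidate in the original equation:
  w = 8: √(9) = 3, while 2w - 13 = 3 — valid.
  w = 6: √(1) = 1, while 2w - 13 = -1 — extraneous.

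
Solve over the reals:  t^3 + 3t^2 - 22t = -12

Rearrange: t^3 + 3t^2 - 22t + 12 = 0.
Possible rational roots are divisors of 12. Testing t = 3 gives 0, so (t - 3) is a factor.
Divide: t^3 + 3t^2 - 22t + 12 = (t - 3)(t^2 + 6t - 4).
Apply the quadratic formula to t^2 + 6t - 4 = 0: t = (-6 +/- sqrt(52))/2, i.e. t ~= 0.6056 or t ~= -6.6056.

t = -6.6056 or t = 0.6056 or t = 3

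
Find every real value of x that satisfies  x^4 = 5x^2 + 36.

Let u = x^2. The equation becomes u^2 - 5u - 36 = 0.
Factor: (u - 9)(u + 4) = 0, so u = 9 or u = -4.
x^2 = 9 gives x = +/-3.
x^2 = -4 < 0 has no real solution.

x = -3 or x = 3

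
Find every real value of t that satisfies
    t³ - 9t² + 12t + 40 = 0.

Possible rational roots are divisors of 40. Testing t = 5 gives 0, so (t - 5) is a factor.
Divide: t³ - 9t² + 12t + 40 = (t - 5)(t² - 4t - 8).
Apply the quadratic formula to t² - 4t - 8 = 0: t = (4 ± √48)/2, i.e. t ≈ 5.4641 or t ≈ -1.4641.

t = -1.4641 or t = 5 or t = 5.4641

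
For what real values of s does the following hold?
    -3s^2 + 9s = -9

s = -0.7913 or s = 3.7913

Rearrange to standard form: -3s^2 + 9s + 9 = 0.
Discriminant: (9)^2 - 4*(-3)*9 = 189.
Quadratic formula: s = (-9 +/- sqrt(189)) / (-6).
So s = 3/2 - sqrt(21)/2 ~= -0.7913 or s = 3/2 + sqrt(21)/2 ~= 3.7913.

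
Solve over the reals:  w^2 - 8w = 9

Bring every term to one side: w^2 - 8w - 9 = 0.
Factor: (w + 1)(w - 9) = 0.
So w = -1 or w = 9.

w = -1 or w = 9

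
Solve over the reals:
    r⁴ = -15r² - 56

No real solutions.

Let u = r². The equation becomes u² + 15u + 56 = 0.
Factor: (u + 7)(u + 8) = 0, so u = -7 or u = -8.
r² = -7 < 0 has no real solution.
r² = -8 < 0 has no real solution.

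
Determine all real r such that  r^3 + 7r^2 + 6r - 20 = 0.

r = -5 or r = -3.2361 or r = 1.2361

Possible rational roots are divisors of -20. Testing r = -5 gives 0, so (r + 5) is a factor.
Divide: r^3 + 7r^2 + 6r - 20 = (r + 5)(r^2 + 2r - 4).
Apply the quadratic formula to r^2 + 2r - 4 = 0: r = (-2 +/- sqrt(20))/2, i.e. r ~= 1.2361 or r ~= -3.2361.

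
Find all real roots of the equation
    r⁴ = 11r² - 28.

Let u = r². The equation becomes u² - 11u + 28 = 0.
Factor: (u - 7)(u - 4) = 0, so u = 7 or u = 4.
r² = 7 gives r = ±√(7) ≈ ±2.6458.
r² = 4 gives r = ±2.

r = -2.6458 or r = -2 or r = 2 or r = 2.6458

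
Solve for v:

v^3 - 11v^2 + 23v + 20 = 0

v = -0.6533 or v = 4 or v = 7.6533

Possible rational roots are divisors of 20. Testing v = 4 gives 0, so (v - 4) is a factor.
Divide: v^3 - 11v^2 + 23v + 20 = (v - 4)(v^2 - 7v - 5).
Apply the quadratic formula to v^2 - 7v - 5 = 0: v = (7 +/- sqrt(69))/2, i.e. v ~= 7.6533 or v ~= -0.6533.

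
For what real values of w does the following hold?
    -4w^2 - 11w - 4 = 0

Discriminant: (-11)^2 - 4*(-4)*(-4) = 57.
Quadratic formula: w = (11 +/- sqrt(57)) / (-8).
So w = -11/8 - sqrt(57)/8 ~= -2.3187 or w = -11/8 + sqrt(57)/8 ~= -0.4313.

w = -2.3187 or w = -0.4313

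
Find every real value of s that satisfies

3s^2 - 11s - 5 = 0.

Discriminant: (-11)^2 - 4*3*(-5) = 181.
Quadratic formula: s = (11 +/- sqrt(181)) / 6.
So s = 11/6 + sqrt(181)/6 ~= 4.0756 or s = 11/6 - sqrt(181)/6 ~= -0.4089.

s = -0.4089 or s = 4.0756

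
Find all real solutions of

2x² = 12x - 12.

x = 1.2679 or x = 4.7321

Rearrange to standard form: 2x² - 12x + 12 = 0.
Discriminant: (-12)² − 4·2·12 = 48.
Quadratic formula: x = (12 ± √48) / 4.
So x = √(3) + 3 ≈ 4.7321 or x = 3 - √(3) ≈ 1.2679.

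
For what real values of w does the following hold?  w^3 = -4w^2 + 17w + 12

w = -6.3723 or w = -0.6277 or w = 3

Rearrange: w^3 + 4w^2 - 17w - 12 = 0.
Possible rational roots are divisors of -12. Testing w = 3 gives 0, so (w - 3) is a factor.
Divide: w^3 + 4w^2 - 17w - 12 = (w - 3)(w^2 + 7w + 4).
Apply the quadratic formula to w^2 + 7w + 4 = 0: w = (-7 +/- sqrt(33))/2, i.e. w ~= -0.6277 or w ~= -6.3723.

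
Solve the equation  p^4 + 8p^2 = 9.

p = -1 or p = 1

Let u = p^2. The equation becomes u^2 + 8u - 9 = 0.
Factor: (u + 9)(u - 1) = 0, so u = -9 or u = 1.
p^2 = -9 < 0 has no real solution.
p^2 = 1 gives p = +/-1.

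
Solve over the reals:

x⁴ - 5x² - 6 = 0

x = -2.4495 or x = 2.4495

Let u = x². The equation becomes u² - 5u - 6 = 0.
Factor: (u - 6)(u + 1) = 0, so u = 6 or u = -1.
x² = 6 gives x = ±√(6) ≈ ±2.4495.
x² = -1 < 0 has no real solution.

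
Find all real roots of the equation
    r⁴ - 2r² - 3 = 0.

Let u = r². The equation becomes u² - 2u - 3 = 0.
Factor: (u - 3)(u + 1) = 0, so u = 3 or u = -1.
r² = 3 gives r = ±√(3) ≈ ±1.7321.
r² = -1 < 0 has no real solution.

r = -1.7321 or r = 1.7321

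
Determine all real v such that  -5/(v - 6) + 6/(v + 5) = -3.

Multiply both sides by (v - 6)(v + 5):
-5(v + 5) + 6(v - 6) = -3(v - 6)(v + 5).
Expand and collect terms: -3v² + 2v + 151 = 0.
By the quadratic formula, v = (-2 ± √1816) / -6, so v ≈ -6.7691 or v ≈ 7.4358.
Neither value makes a denominator zero (v ≠ 6, v ≠ -5), so both are valid.

v = -6.7691 or v = 7.4358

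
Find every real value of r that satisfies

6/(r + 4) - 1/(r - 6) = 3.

r = -1.912 or r = 5.5787

Multiply both sides by (r + 4)(r - 6):
6(r - 6) - (r + 4) = 3(r + 4)(r - 6).
Expand and collect terms: 3r^2 - 11r - 32 = 0.
By the quadratic formula, r = (11 +/- sqrt(505)) / 6, so r ~= 5.5787 or r ~= -1.912.
Neither value makes a denominator zero (r != -4, r != 6), so both are valid.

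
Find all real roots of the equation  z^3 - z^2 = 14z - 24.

z = -4 or z = 2 or z = 3

Rearrange: z^3 - z^2 - 14z + 24 = 0.
Possible rational roots are divisors of 24. Testing z = -4 gives 0, so (z + 4) is a factor.
Divide: z^3 - z^2 - 14z + 24 = (z + 4)(z^2 - 5z + 6).
Factor the quadratic: z = 3 or z = 2.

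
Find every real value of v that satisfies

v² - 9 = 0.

Factor: (v - 3)(v + 3) = 0.
So v = 3 or v = -3.

v = -3 or v = 3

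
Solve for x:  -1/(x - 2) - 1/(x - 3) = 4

x = 1.691 or x = 2.809

Multiply both sides by (x - 2)(x - 3):
-(x - 3) - (x - 2) = 4(x - 2)(x - 3).
Expand and collect terms: 4x^2 - 18x + 19 = 0.
By the quadratic formula, x = (18 +/- sqrt(20)) / 8, so x ~= 2.809 or x ~= 1.691.
Neither value makes a denominator zero (x != 2, x != 3), so both are valid.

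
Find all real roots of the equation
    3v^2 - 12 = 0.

Factor: 3(v + 2)(v - 2) = 0.
So v = -2 or v = 2.

v = -2 or v = 2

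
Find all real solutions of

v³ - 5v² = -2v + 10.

v = 5

Rearrange: v³ - 5v² + 2v - 10 = 0.
Possible rational roots are divisors of -10. Testing v = 5 gives 0, so (v - 5) is a factor.
Divide: v³ - 5v² + 2v - 10 = (v - 5)(v² + 2).
The quadratic v² + 2 has discriminant -8 < 0, so no further real roots.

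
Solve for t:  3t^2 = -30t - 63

t = -7 or t = -3

Bring every term to one side: 3t^2 + 30t + 63 = 0.
Factor: 3(t + 7)(t + 3) = 0.
So t = -7 or t = -3.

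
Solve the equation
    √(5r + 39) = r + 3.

r = 5

Square both sides: 5r + 39 = (r + 3)².
Expand and rearrange: r² + r - 30 = 0.
Solving gives r = 5 or r = -6.
Check each candidate in the original equation:
  r = 5: √(64) = 8, while r + 3 = 8 — valid.
  r = -6: √(9) = 3, while r + 3 = -3 — extraneous.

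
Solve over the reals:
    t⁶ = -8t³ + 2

Let u = t³. The equation becomes u² + 8u - 2 = 0.
By the quadratic formula, u = -4 + 3·√(2) or u = -3·√(2) - 4.
t³ = -4 + 3·√(2) gives t = ∛(-4 + 3·√(2)) ≈ 0.6237.
t³ = -3·√(2) - 4 gives t = -∛(4 + 3·√(2)) ≈ -2.02.

t = -2.02 or t = 0.6237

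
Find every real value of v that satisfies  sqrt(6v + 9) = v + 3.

v = 0

Square both sides: 6v + 9 = (v + 3)^2.
Expand and rearrange: v^2 = 0.
This gives the repeated root v = 0.
Check in the original equation:
  v = 0: sqrt(9) = 3, while v + 3 = 3 — valid.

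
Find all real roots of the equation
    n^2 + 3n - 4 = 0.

n = -4 or n = 1

Factor: (n + 4)(n - 1) = 0.
So n = -4 or n = 1.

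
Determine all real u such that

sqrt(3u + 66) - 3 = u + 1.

Isolate the radical: sqrt(3u + 66) = u + 4.
Square both sides: 3u + 66 = (u + 4)^2.
Expand and rearrange: u^2 + 5u - 50 = 0.
Solving gives u = 5 or u = -10.
Check each candidate in the original equation:
  u = 5: sqrt(81) = 9, while u + 4 = 9 — valid.
  u = -10: sqrt(36) = 6, while u + 4 = -6 — extraneous.

u = 5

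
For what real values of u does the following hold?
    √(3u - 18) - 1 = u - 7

u = 6 or u = 9

Isolate the radical: √(3u - 18) = u - 6.
Square both sides: 3u - 18 = (u - 6)².
Expand and rearrange: u² - 15u + 54 = 0.
Solving gives u = 9 or u = 6.
Check each candidate in the original equation:
  u = 9: √(9) = 3, while u - 6 = 3 — valid.
  u = 6: √(0) = 0, while u - 6 = 0 — valid.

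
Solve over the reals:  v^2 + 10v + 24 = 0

v = -6 or v = -4

Factor: (v + 4)(v + 6) = 0.
So v = -4 or v = -6.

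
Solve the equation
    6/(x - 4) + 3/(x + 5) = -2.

x = -7.0584 or x = 1.5584

Multiply both sides by (x - 4)(x + 5):
6(x + 5) + 3(x - 4) = -2(x - 4)(x + 5).
Expand and collect terms: -2x² - 11x + 22 = 0.
By the quadratic formula, x = (11 ± √297) / -4, so x ≈ -7.0584 or x ≈ 1.5584.
Neither value makes a denominator zero (x ≠ 4, x ≠ -5), so both are valid.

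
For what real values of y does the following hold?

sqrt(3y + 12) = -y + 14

y = 8

Square both sides: 3y + 12 = (-y + 14)^2.
Expand and rearrange: y^2 - 31y + 184 = 0.
Solving gives y = 23 or y = 8.
Check each candidate in the original equation:
  y = 23: sqrt(81) = 9, while -y + 14 = -9 — extraneous.
  y = 8: sqrt(36) = 6, while -y + 14 = 6 — valid.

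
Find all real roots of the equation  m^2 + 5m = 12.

m = -6.772 or m = 1.772

Rearrange to standard form: m^2 + 5m - 12 = 0.
Discriminant: (5)^2 - 4*1*(-12) = 73.
Quadratic formula: m = (-5 +/- sqrt(73)) / 2.
So m = -5/2 + sqrt(73)/2 ~= 1.772 or m = -sqrt(73)/2 - 5/2 ~= -6.772.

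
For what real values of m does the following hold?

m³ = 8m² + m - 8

m = -1 or m = 1 or m = 8

Rearrange: m³ - 8m² - m + 8 = 0.
Possible rational roots are divisors of 8. Testing m = 1 gives 0, so (m - 1) is a factor.
Divide: m³ - 8m² - m + 8 = (m - 1)(m² - 7m - 8).
Factor the quadratic: m = 8 or m = -1.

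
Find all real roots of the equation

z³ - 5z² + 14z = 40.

z = 4

Rearrange: z³ - 5z² + 14z - 40 = 0.
Possible rational roots are divisors of -40. Testing z = 4 gives 0, so (z - 4) is a factor.
Divide: z³ - 5z² + 14z - 40 = (z - 4)(z² - z + 10).
The quadratic z² - z + 10 has discriminant -39 < 0, so no further real roots.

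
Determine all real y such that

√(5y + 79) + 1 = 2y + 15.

y = -3

Isolate the radical: √(5y + 79) = 2y + 14.
Square both sides: 5y + 79 = (2y + 14)².
Expand and rearrange: 4y² + 51y + 117 = 0.
Solving gives y = -3 or y = -9.75.
Check each candidate in the original equation:
  y = -3: √(64) = 8, while 2y + 14 = 8 — valid.
  y = -9.75: √(30.25) = 5.5, while 2y + 14 = -5.5 — extraneous.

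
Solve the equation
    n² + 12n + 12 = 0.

n = -10.899 or n = -1.101

Discriminant: (12)² − 4·1·12 = 96.
Quadratic formula: n = (-12 ± √96) / 2.
So n = -6 + 2·√(6) ≈ -1.101 or n = -6 - 2·√(6) ≈ -10.899.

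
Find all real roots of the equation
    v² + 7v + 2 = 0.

Discriminant: (7)² − 4·1·2 = 41.
Quadratic formula: v = (-7 ± √41) / 2.
So v = -7/2 + √(41)/2 ≈ -0.2984 or v = -7/2 - √(41)/2 ≈ -6.7016.

v = -6.7016 or v = -0.2984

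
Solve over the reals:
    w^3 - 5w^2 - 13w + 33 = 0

w = -3 or w = 1.7639 or w = 6.2361

Possible rational roots are divisors of 33. Testing w = -3 gives 0, so (w + 3) is a factor.
Divide: w^3 - 5w^2 - 13w + 33 = (w + 3)(w^2 - 8w + 11).
Apply the quadratic formula to w^2 - 8w + 11 = 0: w = (8 +/- sqrt(20))/2, i.e. w ~= 6.2361 or w ~= 1.7639.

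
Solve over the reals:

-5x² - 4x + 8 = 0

x = -1.7266 or x = 0.9266

Discriminant: (-4)² − 4·(-5)·8 = 176.
Quadratic formula: x = (4 ± √176) / (-10).
So x = -2·√(11)/5 - 2/5 ≈ -1.7266 or x = -2/5 + 2·√(11)/5 ≈ 0.9266.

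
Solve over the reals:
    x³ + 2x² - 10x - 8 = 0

x = -4 or x = -0.7321 or x = 2.7321

Possible rational roots are divisors of -8. Testing x = -4 gives 0, so (x + 4) is a factor.
Divide: x³ + 2x² - 10x - 8 = (x + 4)(x² - 2x - 2).
Apply the quadratic formula to x² - 2x - 2 = 0: x = (2 ± √12)/2, i.e. x ≈ 2.7321 or x ≈ -0.7321.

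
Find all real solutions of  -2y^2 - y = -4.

y = -1.6861 or y = 1.1861

Rearrange to standard form: -2y^2 - y + 4 = 0.
Discriminant: (-1)^2 - 4*(-2)*4 = 33.
Quadratic formula: y = (1 +/- sqrt(33)) / (-4).
So y = -sqrt(33)/4 - 1/4 ~= -1.6861 or y = -1/4 + sqrt(33)/4 ~= 1.1861.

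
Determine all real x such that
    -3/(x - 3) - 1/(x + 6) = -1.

x = -5.2663 or x = 6.2663

Multiply both sides by (x - 3)(x + 6):
-3(x + 6) - (x - 3) = -(x - 3)(x + 6).
Expand and collect terms: -x² + x + 33 = 0.
By the quadratic formula, x = (-1 ± √133) / -2, so x ≈ -5.2663 or x ≈ 6.2663.
Neither value makes a denominator zero (x ≠ 3, x ≠ -6), so both are valid.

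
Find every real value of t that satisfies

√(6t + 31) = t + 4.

Square both sides: 6t + 31 = (t + 4)².
Expand and rearrange: t² + 2t - 15 = 0.
Solving gives t = 3 or t = -5.
Check each candidate in the original equation:
  t = 3: √(49) = 7, while t + 4 = 7 — valid.
  t = -5: √(1) = 1, while t + 4 = -1 — extraneous.

t = 3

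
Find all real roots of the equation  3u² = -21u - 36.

Bring every term to one side: 3u² + 21u + 36 = 0.
Factor: 3(u + 4)(u + 3) = 0.
So u = -4 or u = -3.

u = -4 or u = -3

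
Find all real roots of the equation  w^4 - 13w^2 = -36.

Let u = w^2. The equation becomes u^2 - 13u + 36 = 0.
Factor: (u - 4)(u - 9) = 0, so u = 4 or u = 9.
w^2 = 4 gives w = +/-2.
w^2 = 9 gives w = +/-3.

w = -3 or w = -2 or w = 2 or w = 3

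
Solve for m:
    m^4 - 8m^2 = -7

m = -2.6458 or m = -1 or m = 1 or m = 2.6458

Let u = m^2. The equation becomes u^2 - 8u + 7 = 0.
Factor: (u - 7)(u - 1) = 0, so u = 7 or u = 1.
m^2 = 7 gives m = +/-sqrt(7) ~= +/-2.6458.
m^2 = 1 gives m = +/-1.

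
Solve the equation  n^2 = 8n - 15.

n = 3 or n = 5

Bring every term to one side: n^2 - 8n + 15 = 0.
Factor: (n - 5)(n - 3) = 0.
So n = 5 or n = 3.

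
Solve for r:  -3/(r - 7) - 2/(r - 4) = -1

r = 4.8377 or r = 11.1623

Multiply both sides by (r - 7)(r - 4):
-3(r - 4) - 2(r - 7) = -(r - 7)(r - 4).
Expand and collect terms: -r² + 16r - 54 = 0.
By the quadratic formula, r = (-16 ± √40) / -2, so r ≈ 4.8377 or r ≈ 11.1623.
Neither value makes a denominator zero (r ≠ 7, r ≠ 4), so both are valid.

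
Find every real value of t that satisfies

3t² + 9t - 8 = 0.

t = -3.7174 or t = 0.7174

Discriminant: (9)² − 4·3·(-8) = 177.
Quadratic formula: t = (-9 ± √177) / 6.
So t = -3/2 + √(177)/6 ≈ 0.7174 or t = -√(177)/6 - 3/2 ≈ -3.7174.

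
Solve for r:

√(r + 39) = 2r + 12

r = -3

Square both sides: r + 39 = (2r + 12)².
Expand and rearrange: 4r² + 47r + 105 = 0.
Solving gives r = -3 or r = -8.75.
Check each candidate in the original equation:
  r = -3: √(36) = 6, while 2r + 12 = 6 — valid.
  r = -8.75: √(30.25) = 5.5, while 2r + 12 = -5.5 — extraneous.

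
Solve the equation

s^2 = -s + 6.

Bring every term to one side: s^2 + s - 6 = 0.
Factor: (s - 2)(s + 3) = 0.
So s = 2 or s = -3.

s = -3 or s = 2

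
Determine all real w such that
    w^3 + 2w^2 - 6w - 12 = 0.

w = -2.4495 or w = -2 or w = 2.4495

Possible rational roots are divisors of -12. Testing w = -2 gives 0, so (w + 2) is a factor.
Divide: w^3 + 2w^2 - 6w - 12 = (w + 2)(w^2 - 6).
Apply the quadratic formula to w^2 - 6 = 0: w = (0 +/- sqrt(24))/2, i.e. w ~= 2.4495 or w ~= -2.4495.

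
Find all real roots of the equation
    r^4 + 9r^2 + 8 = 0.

Let u = r^2. The equation becomes u^2 + 9u + 8 = 0.
Factor: (u + 1)(u + 8) = 0, so u = -1 or u = -8.
r^2 = -1 < 0 has no real solution.
r^2 = -8 < 0 has no real solution.

No real solutions.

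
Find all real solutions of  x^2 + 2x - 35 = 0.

Factor: (x + 7)(x - 5) = 0.
So x = -7 or x = 5.

x = -7 or x = 5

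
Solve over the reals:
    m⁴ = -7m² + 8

Let u = m². The equation becomes u² + 7u - 8 = 0.
Factor: (u - 1)(u + 8) = 0, so u = 1 or u = -8.
m² = 1 gives m = ±1.
m² = -8 < 0 has no real solution.

m = -1 or m = 1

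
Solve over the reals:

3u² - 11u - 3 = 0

u = -0.255 or u = 3.9217

Discriminant: (-11)² − 4·3·(-3) = 157.
Quadratic formula: u = (11 ± √157) / 6.
So u = 11/6 + √(157)/6 ≈ 3.9217 or u = 11/6 - √(157)/6 ≈ -0.255.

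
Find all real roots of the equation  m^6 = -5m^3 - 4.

Let u = m^3. The equation becomes u^2 + 5u + 4 = 0.
Factor: (u + 4)(u + 1) = 0, so u = -4 or u = -1.
m^3 = -4 gives m = -(4)^(1/3) ~= -1.5874.
m^3 = -1 gives m = -1.

m = -1.5874 or m = -1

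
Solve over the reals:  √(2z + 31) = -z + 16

Square both sides: 2z + 31 = (-z + 16)².
Expand and rearrange: z² - 34z + 225 = 0.
Solving gives z = 25 or z = 9.
Check each candidate in the original equation:
  z = 25: √(81) = 9, while -z + 16 = -9 — extraneous.
  z = 9: √(49) = 7, while -z + 16 = 7 — valid.

z = 9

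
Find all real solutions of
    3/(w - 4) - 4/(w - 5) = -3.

w = 3.4648 or w = 5.8685

Multiply both sides by (w - 4)(w - 5):
3(w - 5) - 4(w - 4) = -3(w - 4)(w - 5).
Expand and collect terms: -3w^2 + 28w - 61 = 0.
By the quadratic formula, w = (-28 +/- sqrt(52)) / -6, so w ~= 3.4648 or w ~= 5.8685.
Neither value makes a denominator zero (w != 4, w != 5), so both are valid.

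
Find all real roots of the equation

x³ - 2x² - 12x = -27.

Rearrange: x³ - 2x² - 12x + 27 = 0.
Possible rational roots are divisors of 27. Testing x = 3 gives 0, so (x - 3) is a factor.
Divide: x³ - 2x² - 12x + 27 = (x - 3)(x² + x - 9).
Apply the quadratic formula to x² + x - 9 = 0: x = (-1 ± √37)/2, i.e. x ≈ 2.5414 or x ≈ -3.5414.

x = -3.5414 or x = 2.5414 or x = 3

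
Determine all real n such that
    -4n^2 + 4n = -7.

Rearrange to standard form: -4n^2 + 4n + 7 = 0.
Discriminant: (4)^2 - 4*(-4)*7 = 128.
Quadratic formula: n = (-4 +/- sqrt(128)) / (-8).
So n = 1/2 - sqrt(2) ~= -0.9142 or n = 1/2 + sqrt(2) ~= 1.9142.

n = -0.9142 or n = 1.9142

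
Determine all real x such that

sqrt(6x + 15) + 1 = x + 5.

Isolate the radical: sqrt(6x + 15) = x + 4.
Square both sides: 6x + 15 = (x + 4)^2.
Expand and rearrange: x^2 + 2x + 1 = 0.
This gives the repeated root x = -1.
Check in the original equation:
  x = -1: sqrt(9) = 3, while x + 4 = 3 — valid.

x = -1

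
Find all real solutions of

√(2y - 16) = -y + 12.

y = 10

Square both sides: 2y - 16 = (-y + 12)².
Expand and rearrange: y² - 26y + 160 = 0.
Solving gives y = 16 or y = 10.
Check each candidate in the original equation:
  y = 16: √(16) = 4, while -y + 12 = -4 — extraneous.
  y = 10: √(4) = 2, while -y + 12 = 2 — valid.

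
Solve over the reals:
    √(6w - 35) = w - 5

w = 6 or w = 10

Square both sides: 6w - 35 = (w - 5)².
Expand and rearrange: w² - 16w + 60 = 0.
Solving gives w = 10 or w = 6.
Check each candidate in the original equation:
  w = 10: √(25) = 5, while w - 5 = 5 — valid.
  w = 6: √(1) = 1, while w - 5 = 1 — valid.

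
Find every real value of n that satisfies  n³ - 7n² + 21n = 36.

n = 4

Rearrange: n³ - 7n² + 21n - 36 = 0.
Possible rational roots are divisors of -36. Testing n = 4 gives 0, so (n - 4) is a factor.
Divide: n³ - 7n² + 21n - 36 = (n - 4)(n² - 3n + 9).
The quadratic n² - 3n + 9 has discriminant -27 < 0, so no further real roots.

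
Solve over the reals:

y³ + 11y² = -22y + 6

y = -8.2426 or y = -3 or y = 0.2426

Rearrange: y³ + 11y² + 22y - 6 = 0.
Possible rational roots are divisors of -6. Testing y = -3 gives 0, so (y + 3) is a factor.
Divide: y³ + 11y² + 22y - 6 = (y + 3)(y² + 8y - 2).
Apply the quadratic formula to y² + 8y - 2 = 0: y = (-8 ± √72)/2, i.e. y ≈ 0.2426 or y ≈ -8.2426.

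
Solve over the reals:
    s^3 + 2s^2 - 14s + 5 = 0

Possible rational roots are divisors of 5. Testing s = -5 gives 0, so (s + 5) is a factor.
Divide: s^3 + 2s^2 - 14s + 5 = (s + 5)(s^2 - 3s + 1).
Apply the quadratic formula to s^2 - 3s + 1 = 0: s = (3 +/- sqrt(5))/2, i.e. s ~= 2.618 or s ~= 0.382.

s = -5 or s = 0.382 or s = 2.618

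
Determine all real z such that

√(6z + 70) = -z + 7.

z = -1

Square both sides: 6z + 70 = (-z + 7)².
Expand and rearrange: z² - 20z - 21 = 0.
Solving gives z = 21 or z = -1.
Check each candidate in the original equation:
  z = 21: √(196) = 14, while -z + 7 = -14 — extraneous.
  z = -1: √(64) = 8, while -z + 7 = 8 — valid.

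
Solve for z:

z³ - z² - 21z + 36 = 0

Possible rational roots are divisors of 36. Testing z = 4 gives 0, so (z - 4) is a factor.
Divide: z³ - z² - 21z + 36 = (z - 4)(z² + 3z - 9).
Apply the quadratic formula to z² + 3z - 9 = 0: z = (-3 ± √45)/2, i.e. z ≈ 1.8541 or z ≈ -4.8541.

z = -4.8541 or z = 1.8541 or z = 4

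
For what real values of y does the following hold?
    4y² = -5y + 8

y = -2.1712 or y = 0.9212

Rearrange to standard form: 4y² + 5y - 8 = 0.
Discriminant: (5)² − 4·4·(-8) = 153.
Quadratic formula: y = (-5 ± √153) / 8.
So y = -5/8 + 3·√(17)/8 ≈ 0.9212 or y = -3·√(17)/8 - 5/8 ≈ -2.1712.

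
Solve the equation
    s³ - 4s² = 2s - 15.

s = -1.7913 or s = 2.7913 or s = 3

Rearrange: s³ - 4s² - 2s + 15 = 0.
Possible rational roots are divisors of 15. Testing s = 3 gives 0, so (s - 3) is a factor.
Divide: s³ - 4s² - 2s + 15 = (s - 3)(s² - s - 5).
Apply the quadratic formula to s² - s - 5 = 0: s = (1 ± √21)/2, i.e. s ≈ 2.7913 or s ≈ -1.7913.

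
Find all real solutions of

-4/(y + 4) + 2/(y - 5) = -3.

Multiply both sides by (y + 4)(y - 5):
-4(y - 5) + 2(y + 4) = -3(y + 4)(y - 5).
Expand and collect terms: -3y^2 + 5y + 32 = 0.
By the quadratic formula, y = (-5 +/- sqrt(409)) / -6, so y ~= -2.5373 or y ~= 4.204.
Neither value makes a denominator zero (y != -4, y != 5), so both are valid.

y = -2.5373 or y = 4.204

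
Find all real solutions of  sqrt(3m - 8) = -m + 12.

m = 8

Square both sides: 3m - 8 = (-m + 12)^2.
Expand and rearrange: m^2 - 27m + 152 = 0.
Solving gives m = 19 or m = 8.
Check each candidate in the original equation:
  m = 19: sqrt(49) = 7, while -m + 12 = -7 — extraneous.
  m = 8: sqrt(16) = 4, while -m + 12 = 4 — valid.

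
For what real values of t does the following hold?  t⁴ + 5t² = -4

Let u = t². The equation becomes u² + 5u + 4 = 0.
Factor: (u + 4)(u + 1) = 0, so u = -4 or u = -1.
t² = -4 < 0 has no real solution.
t² = -1 < 0 has no real solution.

No real solutions.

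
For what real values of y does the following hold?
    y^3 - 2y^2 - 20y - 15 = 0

Possible rational roots are divisors of -15. Testing y = -3 gives 0, so (y + 3) is a factor.
Divide: y^3 - 2y^2 - 20y - 15 = (y + 3)(y^2 - 5y - 5).
Apply the quadratic formula to y^2 - 5y - 5 = 0: y = (5 +/- sqrt(45))/2, i.e. y ~= 5.8541 or y ~= -0.8541.

y = -3 or y = -0.8541 or y = 5.8541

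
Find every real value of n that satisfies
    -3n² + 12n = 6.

Rearrange to standard form: -3n² + 12n - 6 = 0.
Discriminant: (12)² − 4·(-3)·(-6) = 72.
Quadratic formula: n = (-12 ± √72) / (-6).
So n = 2 - √(2) ≈ 0.5858 or n = √(2) + 2 ≈ 3.4142.

n = 0.5858 or n = 3.4142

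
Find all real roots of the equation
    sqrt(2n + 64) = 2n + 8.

Square both sides: 2n + 64 = (2n + 8)^2.
Expand and rearrange: 4n^2 + 30n = 0.
Solving gives n = 0 or n = -7.5.
Check each candidate in the original equation:
  n = 0: sqrt(64) = 8, while 2n + 8 = 8 — valid.
  n = -7.5: sqrt(49) = 7, while 2n + 8 = -7 — extraneous.

n = 0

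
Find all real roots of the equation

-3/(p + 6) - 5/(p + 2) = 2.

Multiply both sides by (p + 6)(p + 2):
-3(p + 2) - 5(p + 6) = 2(p + 6)(p + 2).
Expand and collect terms: 2p² + 24p + 60 = 0.
By the quadratic formula, p = (-24 ± √96) / 4, so p ≈ -3.5505 or p ≈ -8.4495.
Neither value makes a denominator zero (p ≠ -6, p ≠ -2), so both are valid.

p = -8.4495 or p = -3.5505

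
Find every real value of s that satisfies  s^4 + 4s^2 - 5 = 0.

s = -1 or s = 1

Let u = s^2. The equation becomes u^2 + 4u - 5 = 0.
Factor: (u - 1)(u + 5) = 0, so u = 1 or u = -5.
s^2 = 1 gives s = +/-1.
s^2 = -5 < 0 has no real solution.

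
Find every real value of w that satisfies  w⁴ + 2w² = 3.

Let u = w². The equation becomes u² + 2u - 3 = 0.
Factor: (u - 1)(u + 3) = 0, so u = 1 or u = -3.
w² = 1 gives w = ±1.
w² = -3 < 0 has no real solution.

w = -1 or w = 1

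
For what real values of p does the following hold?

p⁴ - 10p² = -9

Let u = p². The equation becomes u² - 10u + 9 = 0.
Factor: (u - 9)(u - 1) = 0, so u = 9 or u = 1.
p² = 9 gives p = ±3.
p² = 1 gives p = ±1.

p = -3 or p = -1 or p = 1 or p = 3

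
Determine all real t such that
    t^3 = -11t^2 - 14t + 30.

Rearrange: t^3 + 11t^2 + 14t - 30 = 0.
Possible rational roots are divisors of -30. Testing t = -3 gives 0, so (t + 3) is a factor.
Divide: t^3 + 11t^2 + 14t - 30 = (t + 3)(t^2 + 8t - 10).
Apply the quadratic formula to t^2 + 8t - 10 = 0: t = (-8 +/- sqrt(104))/2, i.e. t ~= 1.099 or t ~= -9.099.

t = -9.099 or t = -3 or t = 1.099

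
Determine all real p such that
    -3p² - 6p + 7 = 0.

p = -2.8257 or p = 0.8257

Discriminant: (-6)² − 4·(-3)·7 = 120.
Quadratic formula: p = (6 ± √120) / (-6).
So p = -√(30)/3 - 1 ≈ -2.8257 or p = -1 + √(30)/3 ≈ 0.8257.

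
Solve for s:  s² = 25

Bring every term to one side: s² - 25 = 0.
Factor: (s + 5)(s - 5) = 0.
So s = -5 or s = 5.

s = -5 or s = 5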